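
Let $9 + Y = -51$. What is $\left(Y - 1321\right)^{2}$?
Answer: $1907161$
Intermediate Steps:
$Y = -60$ ($Y = -9 - 51 = -60$)
$\left(Y - 1321\right)^{2} = \left(-60 - 1321\right)^{2} = \left(-1381\right)^{2} = 1907161$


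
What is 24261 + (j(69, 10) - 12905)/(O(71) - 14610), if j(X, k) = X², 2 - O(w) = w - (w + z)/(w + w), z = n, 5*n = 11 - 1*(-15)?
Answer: 252846864289/10421709 ≈ 24262.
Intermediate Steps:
n = 26/5 (n = (11 - 1*(-15))/5 = (11 + 15)/5 = (⅕)*26 = 26/5 ≈ 5.2000)
z = 26/5 ≈ 5.2000
O(w) = 2 - w + (26/5 + w)/(2*w) (O(w) = 2 - (w - (w + 26/5)/(w + w)) = 2 - (w - (26/5 + w)/(2*w)) = 2 + (-w + (26/5 + w)/(2*w)) = 2 - w + (26/5 + w)/(2*w))
24261 + (j(69, 10) - 12905)/(O(71) - 14610) = 24261 + (69² - 12905)/((5/2 - 1*71 + (13/5)/71) - 14610) = 24261 + (4761 - 12905)/((5/2 - 71 + (13/5)*(1/71)) - 14610) = 24261 - 8144/((5/2 - 71 + 13/355) - 14610) = 24261 - 8144/(-48609/710 - 14610) = 24261 - 8144/(-10421709/710) = 24261 - 8144*(-710/10421709) = 24261 + 5782240/10421709 = 252846864289/10421709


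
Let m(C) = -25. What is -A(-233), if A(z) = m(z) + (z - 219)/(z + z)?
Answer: 5599/233 ≈ 24.030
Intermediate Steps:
A(z) = -25 + (-219 + z)/(2*z) (A(z) = -25 + (z - 219)/(z + z) = -25 + (-219 + z)/((2*z)) = -25 + (-219 + z)*(1/(2*z)) = -25 + (-219 + z)/(2*z))
-A(-233) = -(-219 - 49*(-233))/(2*(-233)) = -(-1)*(-219 + 11417)/(2*233) = -(-1)*11198/(2*233) = -1*(-5599/233) = 5599/233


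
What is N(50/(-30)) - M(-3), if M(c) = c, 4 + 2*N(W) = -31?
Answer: -29/2 ≈ -14.500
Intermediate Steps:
N(W) = -35/2 (N(W) = -2 + (1/2)*(-31) = -2 - 31/2 = -35/2)
N(50/(-30)) - M(-3) = -35/2 - 1*(-3) = -35/2 + 3 = -29/2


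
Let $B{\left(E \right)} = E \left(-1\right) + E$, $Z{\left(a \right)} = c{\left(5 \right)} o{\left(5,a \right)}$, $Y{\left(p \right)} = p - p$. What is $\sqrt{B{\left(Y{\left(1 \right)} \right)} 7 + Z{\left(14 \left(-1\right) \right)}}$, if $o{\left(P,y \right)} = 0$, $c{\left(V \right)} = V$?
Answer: $0$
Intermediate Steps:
$Y{\left(p \right)} = 0$
$Z{\left(a \right)} = 0$ ($Z{\left(a \right)} = 5 \cdot 0 = 0$)
$B{\left(E \right)} = 0$ ($B{\left(E \right)} = - E + E = 0$)
$\sqrt{B{\left(Y{\left(1 \right)} \right)} 7 + Z{\left(14 \left(-1\right) \right)}} = \sqrt{0 \cdot 7 + 0} = \sqrt{0 + 0} = \sqrt{0} = 0$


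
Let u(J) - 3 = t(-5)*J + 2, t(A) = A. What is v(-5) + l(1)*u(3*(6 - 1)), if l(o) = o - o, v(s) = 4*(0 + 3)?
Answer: 12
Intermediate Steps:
v(s) = 12 (v(s) = 4*3 = 12)
u(J) = 5 - 5*J (u(J) = 3 + (-5*J + 2) = 3 + (2 - 5*J) = 5 - 5*J)
l(o) = 0
v(-5) + l(1)*u(3*(6 - 1)) = 12 + 0*(5 - 15*(6 - 1)) = 12 + 0*(5 - 15*5) = 12 + 0*(5 - 5*15) = 12 + 0*(5 - 75) = 12 + 0*(-70) = 12 + 0 = 12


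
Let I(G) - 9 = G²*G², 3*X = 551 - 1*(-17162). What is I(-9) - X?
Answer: 1997/3 ≈ 665.67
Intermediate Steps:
X = 17713/3 (X = (551 - 1*(-17162))/3 = (551 + 17162)/3 = (⅓)*17713 = 17713/3 ≈ 5904.3)
I(G) = 9 + G⁴ (I(G) = 9 + G²*G² = 9 + G⁴)
I(-9) - X = (9 + (-9)⁴) - 1*17713/3 = (9 + 6561) - 17713/3 = 6570 - 17713/3 = 1997/3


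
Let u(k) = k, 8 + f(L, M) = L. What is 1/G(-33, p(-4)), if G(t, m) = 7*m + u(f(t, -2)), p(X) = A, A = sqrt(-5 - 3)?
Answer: -41/2073 - 14*I*sqrt(2)/2073 ≈ -0.019778 - 0.0095509*I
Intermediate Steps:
f(L, M) = -8 + L
A = 2*I*sqrt(2) (A = sqrt(-8) = 2*I*sqrt(2) ≈ 2.8284*I)
p(X) = 2*I*sqrt(2)
G(t, m) = -8 + t + 7*m (G(t, m) = 7*m + (-8 + t) = -8 + t + 7*m)
1/G(-33, p(-4)) = 1/(-8 - 33 + 7*(2*I*sqrt(2))) = 1/(-8 - 33 + 14*I*sqrt(2)) = 1/(-41 + 14*I*sqrt(2))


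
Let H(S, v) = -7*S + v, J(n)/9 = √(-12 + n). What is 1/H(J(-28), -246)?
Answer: I/(6*(-41*I + 21*√10)) ≈ -0.0011219 + 0.0018171*I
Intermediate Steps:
J(n) = 9*√(-12 + n)
H(S, v) = v - 7*S
1/H(J(-28), -246) = 1/(-246 - 63*√(-12 - 28)) = 1/(-246 - 63*√(-40)) = 1/(-246 - 63*2*I*√10) = 1/(-246 - 126*I*√10)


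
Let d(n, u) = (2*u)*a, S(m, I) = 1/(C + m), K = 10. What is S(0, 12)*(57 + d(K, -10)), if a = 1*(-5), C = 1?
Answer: 157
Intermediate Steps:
a = -5
S(m, I) = 1/(1 + m)
d(n, u) = -10*u (d(n, u) = (2*u)*(-5) = -10*u)
S(0, 12)*(57 + d(K, -10)) = (57 - 10*(-10))/(1 + 0) = (57 + 100)/1 = 1*157 = 157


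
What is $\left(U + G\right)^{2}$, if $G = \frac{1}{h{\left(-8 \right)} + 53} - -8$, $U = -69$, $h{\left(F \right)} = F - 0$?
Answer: $\frac{7529536}{2025} \approx 3718.3$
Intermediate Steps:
$h{\left(F \right)} = F$ ($h{\left(F \right)} = F + 0 = F$)
$G = \frac{361}{45}$ ($G = \frac{1}{-8 + 53} - -8 = \frac{1}{45} + 8 = \frac{361}{45} \approx 8.0222$)
$\left(U + G\right)^{2} = \left(-69 + \frac{361}{45}\right)^{2} = \left(- \frac{2744}{45}\right)^{2} = \frac{7529536}{2025}$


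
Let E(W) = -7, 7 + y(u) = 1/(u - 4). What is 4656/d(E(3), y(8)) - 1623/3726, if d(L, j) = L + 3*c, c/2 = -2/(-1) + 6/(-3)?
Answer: -5786539/8694 ≈ -665.58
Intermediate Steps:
y(u) = -7 + 1/(-4 + u) (y(u) = -7 + 1/(u - 4) = -7 + 1/(-4 + u))
c = 0 (c = 2*(-2/(-1) + 6/(-3)) = 2*(-2*(-1) + 6*(-1/3)) = 2*(2 - 2) = 2*0 = 0)
d(L, j) = L (d(L, j) = L + 3*0 = L + 0 = L)
4656/d(E(3), y(8)) - 1623/3726 = 4656/(-7) - 1623/3726 = 4656*(-1/7) - 1623*1/3726 = -4656/7 - 541/1242 = -5786539/8694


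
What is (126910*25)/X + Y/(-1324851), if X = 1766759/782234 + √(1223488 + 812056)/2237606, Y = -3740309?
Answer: 1038788107553568427469798189268169831/739487491676874049809018989109 - 310287880242716972071000*√508886/558166534709845899507959 ≈ 1.4043e+6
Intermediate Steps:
X = 1766759/782234 + √508886/1118803 (X = 1766759*(1/782234) + √2035544*(1/2237606) = 1766759/782234 + (2*√508886)*(1/2237606) = 1766759/782234 + √508886/1118803 ≈ 2.2592)
(126910*25)/X + Y/(-1324851) = (126910*25)/(1766759/782234 + √508886/1118803) - 3740309/(-1324851) = 3172750/(1766759/782234 + √508886/1118803) - 3740309*(-1/1324851) = 3172750/(1766759/782234 + √508886/1118803) + 3740309/1324851 = 3740309/1324851 + 3172750/(1766759/782234 + √508886/1118803)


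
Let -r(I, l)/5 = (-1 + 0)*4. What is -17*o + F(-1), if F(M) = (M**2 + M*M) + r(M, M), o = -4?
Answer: 90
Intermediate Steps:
r(I, l) = 20 (r(I, l) = -5*(-1 + 0)*4 = -(-5)*4 = -5*(-4) = 20)
F(M) = 20 + 2*M**2 (F(M) = (M**2 + M*M) + 20 = (M**2 + M**2) + 20 = 2*M**2 + 20 = 20 + 2*M**2)
-17*o + F(-1) = -17*(-4) + (20 + 2*(-1)**2) = 68 + (20 + 2*1) = 68 + (20 + 2) = 68 + 22 = 90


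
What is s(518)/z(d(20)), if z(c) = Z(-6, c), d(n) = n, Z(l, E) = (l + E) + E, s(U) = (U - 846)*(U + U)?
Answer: -169904/17 ≈ -9994.4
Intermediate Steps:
s(U) = 2*U*(-846 + U) (s(U) = (-846 + U)*(2*U) = 2*U*(-846 + U))
Z(l, E) = l + 2*E (Z(l, E) = (E + l) + E = l + 2*E)
z(c) = -6 + 2*c
s(518)/z(d(20)) = (2*518*(-846 + 518))/(-6 + 2*20) = (2*518*(-328))/(-6 + 40) = -339808/34 = -339808*1/34 = -169904/17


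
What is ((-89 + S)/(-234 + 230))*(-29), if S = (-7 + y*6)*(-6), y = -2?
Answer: 725/4 ≈ 181.25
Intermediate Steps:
S = 114 (S = (-7 - 2*6)*(-6) = (-7 - 12)*(-6) = -19*(-6) = 114)
((-89 + S)/(-234 + 230))*(-29) = ((-89 + 114)/(-234 + 230))*(-29) = (25/(-4))*(-29) = (25*(-¼))*(-29) = -25/4*(-29) = 725/4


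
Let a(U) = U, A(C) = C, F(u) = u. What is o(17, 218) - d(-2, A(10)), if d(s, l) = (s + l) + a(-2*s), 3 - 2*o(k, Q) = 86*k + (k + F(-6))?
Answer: -747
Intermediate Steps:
o(k, Q) = 9/2 - 87*k/2 (o(k, Q) = 3/2 - (86*k + (k - 6))/2 = 3/2 - (86*k + (-6 + k))/2 = 3/2 - (-6 + 87*k)/2 = 3/2 + (3 - 87*k/2) = 9/2 - 87*k/2)
d(s, l) = l - s (d(s, l) = (s + l) - 2*s = (l + s) - 2*s = l - s)
o(17, 218) - d(-2, A(10)) = (9/2 - 87/2*17) - (10 - 1*(-2)) = (9/2 - 1479/2) - (10 + 2) = -735 - 1*12 = -735 - 12 = -747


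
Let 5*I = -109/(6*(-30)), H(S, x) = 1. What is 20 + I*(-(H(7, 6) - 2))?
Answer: 18109/900 ≈ 20.121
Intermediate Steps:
I = 109/900 (I = (-109/(6*(-30)))/5 = (-109/(-180))/5 = (-109*(-1/180))/5 = (⅕)*(109/180) = 109/900 ≈ 0.12111)
20 + I*(-(H(7, 6) - 2)) = 20 + 109*(-(1 - 2))/900 = 20 + 109*(-1*(-1))/900 = 20 + (109/900)*1 = 20 + 109/900 = 18109/900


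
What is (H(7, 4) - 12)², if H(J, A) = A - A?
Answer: 144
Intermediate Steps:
H(J, A) = 0
(H(7, 4) - 12)² = (0 - 12)² = (-12)² = 144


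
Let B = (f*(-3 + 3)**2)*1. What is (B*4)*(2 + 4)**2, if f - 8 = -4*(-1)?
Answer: 0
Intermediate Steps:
f = 12 (f = 8 - 4*(-1) = 8 + 4 = 12)
B = 0 (B = (12*(-3 + 3)**2)*1 = (12*0**2)*1 = (12*0)*1 = 0*1 = 0)
(B*4)*(2 + 4)**2 = (0*4)*(2 + 4)**2 = 0*6**2 = 0*36 = 0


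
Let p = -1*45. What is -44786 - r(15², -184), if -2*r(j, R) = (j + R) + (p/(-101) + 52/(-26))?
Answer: -4521394/101 ≈ -44766.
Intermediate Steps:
p = -45
r(j, R) = 157/202 - R/2 - j/2 (r(j, R) = -((j + R) + (-45/(-101) + 52/(-26)))/2 = -((R + j) + (-45*(-1/101) + 52*(-1/26)))/2 = -((R + j) + (45/101 - 2))/2 = -((R + j) - 157/101)/2 = -(-157/101 + R + j)/2 = 157/202 - R/2 - j/2)
-44786 - r(15², -184) = -44786 - (157/202 - ½*(-184) - ½*15²) = -44786 - (157/202 + 92 - ½*225) = -44786 - (157/202 + 92 - 225/2) = -44786 - 1*(-1992/101) = -44786 + 1992/101 = -4521394/101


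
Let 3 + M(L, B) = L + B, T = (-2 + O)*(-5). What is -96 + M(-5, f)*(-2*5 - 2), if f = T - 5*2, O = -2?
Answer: -120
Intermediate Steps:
T = 20 (T = (-2 - 2)*(-5) = -4*(-5) = 20)
f = 10 (f = 20 - 5*2 = 20 - 10 = 10)
M(L, B) = -3 + B + L (M(L, B) = -3 + (L + B) = -3 + (B + L) = -3 + B + L)
-96 + M(-5, f)*(-2*5 - 2) = -96 + (-3 + 10 - 5)*(-2*5 - 2) = -96 + 2*(-10 - 2) = -96 + 2*(-12) = -96 - 24 = -120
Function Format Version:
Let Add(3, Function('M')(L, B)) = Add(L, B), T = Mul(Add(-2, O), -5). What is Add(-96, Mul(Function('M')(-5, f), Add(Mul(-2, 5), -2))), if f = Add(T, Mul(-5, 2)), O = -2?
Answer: -120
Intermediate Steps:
T = 20 (T = Mul(Add(-2, -2), -5) = Mul(-4, -5) = 20)
f = 10 (f = Add(20, Mul(-5, 2)) = Add(20, -10) = 10)
Function('M')(L, B) = Add(-3, B, L) (Function('M')(L, B) = Add(-3, Add(L, B)) = Add(-3, Add(B, L)) = Add(-3, B, L))
Add(-96, Mul(Function('M')(-5, f), Add(Mul(-2, 5), -2))) = Add(-96, Mul(Add(-3, 10, -5), Add(Mul(-2, 5), -2))) = Add(-96, Mul(2, Add(-10, -2))) = Add(-96, Mul(2, -12)) = Add(-96, -24) = -120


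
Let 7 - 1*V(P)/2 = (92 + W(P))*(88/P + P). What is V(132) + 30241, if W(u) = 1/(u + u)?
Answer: 1156979/198 ≈ 5843.3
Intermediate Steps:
W(u) = 1/(2*u)
V(P) = 14 - 2*(92 + 1/(2*P))*(P + 88/P) (V(P) = 14 - 2*(92 + 1/(2*P))*(88/P + P) = 14 - 2*(92 + 1/(2*P))*(P + 88/P))
V(132) + 30241 = (13 - 16192/132 - 184*132 - 88/132**2) + 30241 = (13 - 16192*1/132 - 24288 - 88*1/17424) + 30241 = (13 - 368/3 - 24288 - 1/198) + 30241 = -4830739/198 + 30241 = 1156979/198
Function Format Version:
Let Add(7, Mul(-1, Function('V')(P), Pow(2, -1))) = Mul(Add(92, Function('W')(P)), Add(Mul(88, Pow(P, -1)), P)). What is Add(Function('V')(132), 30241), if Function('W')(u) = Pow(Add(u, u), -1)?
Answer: Rational(1156979, 198) ≈ 5843.3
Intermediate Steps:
Function('W')(u) = Mul(Rational(1, 2), Pow(u, -1)) (Function('W')(u) = Pow(Mul(2, u), -1) = Mul(Rational(1, 2), Pow(u, -1)))
Function('V')(P) = Add(14, Mul(-2, Add(92, Mul(Rational(1, 2), Pow(P, -1))), Add(P, Mul(88, Pow(P, -1))))) (Function('V')(P) = Add(14, Mul(-2, Mul(Add(92, Mul(Rational(1, 2), Pow(P, -1))), Add(Mul(88, Pow(P, -1)), P)))) = Add(14, Mul(-2, Mul(Add(92, Mul(Rational(1, 2), Pow(P, -1))), Add(P, Mul(88, Pow(P, -1)))))) = Add(14, Mul(-2, Add(92, Mul(Rational(1, 2), Pow(P, -1))), Add(P, Mul(88, Pow(P, -1))))))
Add(Function('V')(132), 30241) = Add(Add(13, Mul(-16192, Pow(132, -1)), Mul(-184, 132), Mul(-88, Pow(132, -2))), 30241) = Add(Add(13, Mul(-16192, Rational(1, 132)), -24288, Mul(-88, Rational(1, 17424))), 30241) = Add(Add(13, Rational(-368, 3), -24288, Rational(-1, 198)), 30241) = Add(Rational(-4830739, 198), 30241) = Rational(1156979, 198)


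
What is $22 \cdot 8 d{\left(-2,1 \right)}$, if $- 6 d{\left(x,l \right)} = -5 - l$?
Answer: $176$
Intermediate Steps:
$d{\left(x,l \right)} = \frac{5}{6} + \frac{l}{6}$ ($d{\left(x,l \right)} = - \frac{-5 - l}{6} = \frac{5}{6} + \frac{l}{6}$)
$22 \cdot 8 d{\left(-2,1 \right)} = 22 \cdot 8 \left(\frac{5}{6} + \frac{1}{6} \cdot 1\right) = 176 \left(\frac{5}{6} + \frac{1}{6}\right) = 176 \cdot 1 = 176$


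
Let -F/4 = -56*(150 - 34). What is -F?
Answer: -25984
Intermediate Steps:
F = 25984 (F = -(-224)*(150 - 34) = -(-224)*116 = -4*(-6496) = 25984)
-F = -1*25984 = -25984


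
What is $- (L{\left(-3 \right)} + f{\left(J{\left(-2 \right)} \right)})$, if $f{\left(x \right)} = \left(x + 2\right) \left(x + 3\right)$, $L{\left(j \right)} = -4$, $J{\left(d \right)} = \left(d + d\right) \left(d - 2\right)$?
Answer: $-338$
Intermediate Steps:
$J{\left(d \right)} = 2 d \left(-2 + d\right)$
$f{\left(x \right)} = \left(2 + x\right) \left(3 + x\right)$
$- (L{\left(-3 \right)} + f{\left(J{\left(-2 \right)} \right)}) = - (-4 + \left(6 + \left(2 \left(-2\right) \left(-2 - 2\right)\right)^{2} + 5 \cdot 2 \left(-2\right) \left(-2 - 2\right)\right)) = - (-4 + \left(6 + \left(2 \left(-2\right) \left(-4\right)\right)^{2} + 5 \cdot 2 \left(-2\right) \left(-4\right)\right)) = - (-4 + \left(6 + 16^{2} + 5 \cdot 16\right)) = - (-4 + \left(6 + 256 + 80\right)) = - (-4 + 342) = \left(-1\right) 338 = -338$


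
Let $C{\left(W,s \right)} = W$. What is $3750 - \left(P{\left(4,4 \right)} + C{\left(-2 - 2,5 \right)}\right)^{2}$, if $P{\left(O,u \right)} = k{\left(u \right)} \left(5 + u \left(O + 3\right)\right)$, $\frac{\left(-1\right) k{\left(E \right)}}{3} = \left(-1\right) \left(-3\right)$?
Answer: $-86851$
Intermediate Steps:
$k{\left(E \right)} = -9$ ($k{\left(E \right)} = - 3 \left(\left(-1\right) \left(-3\right)\right) = \left(-3\right) 3 = -9$)
$P{\left(O,u \right)} = -45 - 9 u \left(3 + O\right)$ ($P{\left(O,u \right)} = - 9 \left(5 + u \left(O + 3\right)\right) = - 9 \left(5 + u \left(3 + O\right)\right) = -45 - 9 u \left(3 + O\right)$)
$3750 - \left(P{\left(4,4 \right)} + C{\left(-2 - 2,5 \right)}\right)^{2} = 3750 - \left(\left(-45 - 108 - 36 \cdot 4\right) - 4\right)^{2} = 3750 - \left(\left(-45 - 108 - 144\right) - 4\right)^{2} = 3750 - \left(-297 - 4\right)^{2} = 3750 - \left(-301\right)^{2} = 3750 - 90601 = -86851$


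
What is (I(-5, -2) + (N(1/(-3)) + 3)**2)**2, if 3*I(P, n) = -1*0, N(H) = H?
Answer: 4096/81 ≈ 50.568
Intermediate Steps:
I(P, n) = 0 (I(P, n) = (-1*0)/3 = (1/3)*0 = 0)
(I(-5, -2) + (N(1/(-3)) + 3)**2)**2 = (0 + (1/(-3) + 3)**2)**2 = (0 + (1*(-1/3) + 3)**2)**2 = (0 + (-1/3 + 3)**2)**2 = (0 + (8/3)**2)**2 = (0 + 64/9)**2 = (64/9)**2 = 4096/81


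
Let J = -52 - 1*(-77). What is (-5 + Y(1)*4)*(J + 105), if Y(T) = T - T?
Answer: -650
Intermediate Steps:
Y(T) = 0
J = 25 (J = -52 + 77 = 25)
(-5 + Y(1)*4)*(J + 105) = (-5 + 0*4)*(25 + 105) = (-5 + 0)*130 = -5*130 = -650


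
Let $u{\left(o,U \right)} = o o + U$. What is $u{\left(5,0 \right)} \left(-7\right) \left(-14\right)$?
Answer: $2450$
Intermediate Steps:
$u{\left(o,U \right)} = U + o^{2}$ ($u{\left(o,U \right)} = o^{2} + U = U + o^{2}$)
$u{\left(5,0 \right)} \left(-7\right) \left(-14\right) = \left(0 + 5^{2}\right) \left(-7\right) \left(-14\right) = \left(0 + 25\right) \left(-7\right) \left(-14\right) = 25 \left(-7\right) \left(-14\right) = \left(-175\right) \left(-14\right) = 2450$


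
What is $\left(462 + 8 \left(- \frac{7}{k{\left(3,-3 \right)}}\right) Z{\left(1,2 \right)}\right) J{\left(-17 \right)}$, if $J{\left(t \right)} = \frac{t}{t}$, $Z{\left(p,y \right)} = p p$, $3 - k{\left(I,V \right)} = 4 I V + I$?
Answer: $\frac{4144}{9} \approx 460.44$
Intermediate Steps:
$k{\left(I,V \right)} = 3 - I - 4 I V$ ($k{\left(I,V \right)} = 3 - \left(4 I V + I\right) = 3 - \left(I + 4 I V\right) = 3 - I - 4 I V$)
$Z{\left(p,y \right)} = p^{2}$
$J{\left(t \right)} = 1$
$\left(462 + 8 \left(- \frac{7}{k{\left(3,-3 \right)}}\right) Z{\left(1,2 \right)}\right) J{\left(-17 \right)} = \left(462 + 8 \left(- \frac{7}{3 - 3 - 12 \left(-3\right)}\right) 1^{2}\right) 1 = \left(462 + 8 \left(- \frac{7}{3 - 3 + 36}\right) 1\right) 1 = \left(462 + 8 \left(- \frac{7}{36}\right) 1\right) 1 = \left(462 - \frac{14}{9}\right) 1 = \frac{4144}{9} \cdot 1 = \frac{4144}{9}$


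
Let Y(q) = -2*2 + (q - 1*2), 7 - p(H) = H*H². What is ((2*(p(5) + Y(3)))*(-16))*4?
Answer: 15488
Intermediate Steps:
p(H) = 7 - H³ (p(H) = 7 - H*H² = 7 - H³)
Y(q) = -6 + q (Y(q) = -4 + (q - 2) = -4 + (-2 + q) = -6 + q)
((2*(p(5) + Y(3)))*(-16))*4 = ((2*((7 - 1*5³) + (-6 + 3)))*(-16))*4 = ((2*((7 - 1*125) - 3))*(-16))*4 = ((2*((7 - 125) - 3))*(-16))*4 = ((2*(-118 - 3))*(-16))*4 = ((2*(-121))*(-16))*4 = -242*(-16)*4 = 3872*4 = 15488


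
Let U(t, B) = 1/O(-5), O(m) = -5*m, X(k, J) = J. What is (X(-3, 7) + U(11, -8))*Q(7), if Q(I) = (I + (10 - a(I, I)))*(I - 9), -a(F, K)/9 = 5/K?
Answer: -57728/175 ≈ -329.87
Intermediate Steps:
a(F, K) = -45/K
U(t, B) = 1/25 (U(t, B) = 1/(-5*(-5)) = 1/25)
Q(I) = (-9 + I)*(10 + I + 45/I) (Q(I) = (I + (10 - (-45)/I))*(I - 9) = (I + (10 + 45/I))*(-9 + I) = (10 + I + 45/I)*(-9 + I) = (-9 + I)*(10 + I + 45/I))
(X(-3, 7) + U(11, -8))*Q(7) = (7 + 1/25)*(-45 + 7 + 7² - 405/7) = 176*(-45 + 7 + 49 - 405*⅐)/25 = 176*(-45 + 7 + 49 - 405/7)/25 = (176/25)*(-328/7) = -57728/175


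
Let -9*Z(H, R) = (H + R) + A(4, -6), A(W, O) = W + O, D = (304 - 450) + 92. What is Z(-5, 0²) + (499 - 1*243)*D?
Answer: -124409/9 ≈ -13823.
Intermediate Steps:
D = -54 (D = -146 + 92 = -54)
A(W, O) = O + W
Z(H, R) = 2/9 - H/9 - R/9 (Z(H, R) = -((H + R) + (-6 + 4))/9 = -((H + R) - 2)/9 = -(-2 + H + R)/9 = 2/9 - H/9 - R/9)
Z(-5, 0²) + (499 - 1*243)*D = (2/9 - ⅑*(-5) - ⅑*0²) + (499 - 1*243)*(-54) = (2/9 + 5/9 - ⅑*0) + (499 - 243)*(-54) = (2/9 + 5/9 + 0) + 256*(-54) = 7/9 - 13824 = -124409/9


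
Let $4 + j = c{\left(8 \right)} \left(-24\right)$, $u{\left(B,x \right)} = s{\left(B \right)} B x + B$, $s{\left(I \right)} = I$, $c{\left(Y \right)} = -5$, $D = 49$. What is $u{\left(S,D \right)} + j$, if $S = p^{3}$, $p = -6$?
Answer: $2286044$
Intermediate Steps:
$S = -216$ ($S = \left(-6\right)^{3} = -216$)
$u{\left(B,x \right)} = B + x B^{2}$ ($u{\left(B,x \right)} = B B x + B = B^{2} x + B = x B^{2} + B = B + x B^{2}$)
$j = 116$ ($j = -4 - -120 = -4 + 120 = 116$)
$u{\left(S,D \right)} + j = - 216 \left(1 - 10584\right) + 116 = \left(-216\right) \left(-10583\right) + 116 = 2285928 + 116 = 2286044$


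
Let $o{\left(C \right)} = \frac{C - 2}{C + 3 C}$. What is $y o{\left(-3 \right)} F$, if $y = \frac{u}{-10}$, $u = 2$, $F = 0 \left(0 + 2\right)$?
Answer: $0$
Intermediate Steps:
$o{\left(C \right)} = \frac{-2 + C}{4 C}$
$F = 0$ ($F = 0 \cdot 2 = 0$)
$y = - \frac{1}{5}$ ($y = \frac{2}{-10} = 2 \left(- \frac{1}{10}\right) = - \frac{1}{5} \approx -0.2$)
$y o{\left(-3 \right)} F = - \frac{\frac{1}{4} \frac{1}{-3} \left(-2 - 3\right)}{5} \cdot 0 = - \frac{\frac{1}{4} \left(- \frac{1}{3}\right) \left(-5\right)}{5} \cdot 0 = \left(- \frac{1}{5}\right) \frac{5}{12} \cdot 0 = \left(- \frac{1}{12}\right) 0 = 0$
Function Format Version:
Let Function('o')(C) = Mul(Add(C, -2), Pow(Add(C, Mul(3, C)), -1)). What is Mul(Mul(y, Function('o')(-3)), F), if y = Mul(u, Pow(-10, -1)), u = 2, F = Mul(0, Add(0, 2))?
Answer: 0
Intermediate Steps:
Function('o')(C) = Mul(Rational(1, 4), Pow(C, -1), Add(-2, C)) (Function('o')(C) = Mul(Add(-2, C), Pow(Mul(4, C), -1)) = Mul(Add(-2, C), Mul(Rational(1, 4), Pow(C, -1))) = Mul(Rational(1, 4), Pow(C, -1), Add(-2, C)))
F = 0 (F = Mul(0, 2) = 0)
y = Rational(-1, 5) (y = Mul(2, Pow(-10, -1)) = Mul(2, Rational(-1, 10)) = Rational(-1, 5) ≈ -0.20000)
Mul(Mul(y, Function('o')(-3)), F) = Mul(Mul(Rational(-1, 5), Mul(Rational(1, 4), Pow(-3, -1), Add(-2, -3))), 0) = Mul(Mul(Rational(-1, 5), Mul(Rational(1, 4), Rational(-1, 3), -5)), 0) = Mul(Mul(Rational(-1, 5), Rational(5, 12)), 0) = Mul(Rational(-1, 12), 0) = 0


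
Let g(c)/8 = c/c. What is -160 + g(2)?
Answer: -152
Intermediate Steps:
g(c) = 8 (g(c) = 8*(c/c) = 8*1 = 8)
-160 + g(2) = -160 + 8 = -152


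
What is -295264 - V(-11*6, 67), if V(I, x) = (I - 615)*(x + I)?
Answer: -294583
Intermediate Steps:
V(I, x) = (-615 + I)*(I + x)
-295264 - V(-11*6, 67) = -295264 - ((-11*6)² - (-6765)*6 - 615*67 - 11*6*67) = -295264 - ((-66)² - 615*(-66) - 41205 - 66*67) = -295264 - (4356 + 40590 - 41205 - 4422) = -295264 - 1*(-681) = -295264 + 681 = -294583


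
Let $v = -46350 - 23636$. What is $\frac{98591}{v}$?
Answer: $- \frac{98591}{69986} \approx -1.4087$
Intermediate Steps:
$v = -69986$
$\frac{98591}{v} = \frac{98591}{-69986} = 98591 \left(- \frac{1}{69986}\right) = - \frac{98591}{69986}$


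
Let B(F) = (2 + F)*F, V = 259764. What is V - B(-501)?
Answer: 9765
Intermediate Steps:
B(F) = F*(2 + F)
V - B(-501) = 259764 - (-501)*(2 - 501) = 259764 - (-501)*(-499) = 259764 - 1*249999 = 259764 - 249999 = 9765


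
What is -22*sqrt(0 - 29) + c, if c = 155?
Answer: 155 - 22*I*sqrt(29) ≈ 155.0 - 118.47*I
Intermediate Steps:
-22*sqrt(0 - 29) + c = -22*sqrt(0 - 29) + 155 = -22*I*sqrt(29) + 155 = 155 - 22*I*sqrt(29)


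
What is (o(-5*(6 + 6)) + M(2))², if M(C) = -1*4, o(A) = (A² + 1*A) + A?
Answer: 12082576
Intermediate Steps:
o(A) = A² + 2*A (o(A) = (A² + A) + A = (A + A²) + A = A² + 2*A)
M(C) = -4
(o(-5*(6 + 6)) + M(2))² = ((-5*(6 + 6))*(2 - 5*(6 + 6)) - 4)² = ((-5*12)*(2 - 5*12) - 4)² = (-60*(2 - 60) - 4)² = (-60*(-58) - 4)² = (3480 - 4)² = 3476² = 12082576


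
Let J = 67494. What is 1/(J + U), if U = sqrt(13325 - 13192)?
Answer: 9642/650777129 - sqrt(133)/4555439903 ≈ 1.4814e-5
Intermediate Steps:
U = sqrt(133) ≈ 11.533
1/(J + U) = 1/(67494 + sqrt(133))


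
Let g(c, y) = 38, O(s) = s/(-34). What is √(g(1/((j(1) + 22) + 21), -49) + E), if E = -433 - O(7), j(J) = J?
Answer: I*√456382/34 ≈ 19.869*I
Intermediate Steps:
O(s) = -s/34 (O(s) = s*(-1/34) = -s/34)
E = -14715/34 (E = -433 - (-1)*7/34 = -433 - 1*(-7/34) = -433 + 7/34 = -14715/34 ≈ -432.79)
√(g(1/((j(1) + 22) + 21), -49) + E) = √(38 - 14715/34) = √(-13423/34) = I*√456382/34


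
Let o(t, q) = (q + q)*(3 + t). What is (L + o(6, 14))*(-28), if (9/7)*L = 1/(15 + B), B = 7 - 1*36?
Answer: -63490/9 ≈ -7054.4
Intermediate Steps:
B = -29 (B = 7 - 36 = -29)
o(t, q) = 2*q*(3 + t) (o(t, q) = (2*q)*(3 + t) = 2*q*(3 + t))
L = -1/18 (L = 7/(9*(15 - 29)) = (7/9)/(-14) = (7/9)*(-1/14) = -1/18 ≈ -0.055556)
(L + o(6, 14))*(-28) = (-1/18 + 2*14*(3 + 6))*(-28) = (-1/18 + 2*14*9)*(-28) = (-1/18 + 252)*(-28) = (4535/18)*(-28) = -63490/9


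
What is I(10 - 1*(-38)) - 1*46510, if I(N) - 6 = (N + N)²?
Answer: -37288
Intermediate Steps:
I(N) = 6 + 4*N² (I(N) = 6 + (N + N)² = 6 + (2*N)² = 6 + 4*N²)
I(10 - 1*(-38)) - 1*46510 = (6 + 4*(10 - 1*(-38))²) - 1*46510 = (6 + 4*(10 + 38)²) - 46510 = (6 + 4*48²) - 46510 = (6 + 4*2304) - 46510 = (6 + 9216) - 46510 = 9222 - 46510 = -37288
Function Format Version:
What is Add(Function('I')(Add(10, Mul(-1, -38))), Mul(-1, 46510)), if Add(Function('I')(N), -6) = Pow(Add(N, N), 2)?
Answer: -37288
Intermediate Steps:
Function('I')(N) = Add(6, Mul(4, Pow(N, 2))) (Function('I')(N) = Add(6, Pow(Add(N, N), 2)) = Add(6, Pow(Mul(2, N), 2)) = Add(6, Mul(4, Pow(N, 2))))
Add(Function('I')(Add(10, Mul(-1, -38))), Mul(-1, 46510)) = Add(Add(6, Mul(4, Pow(Add(10, Mul(-1, -38)), 2))), Mul(-1, 46510)) = Add(Add(6, Mul(4, Pow(Add(10, 38), 2))), -46510) = Add(Add(6, Mul(4, Pow(48, 2))), -46510) = Add(Add(6, Mul(4, 2304)), -46510) = Add(Add(6, 9216), -46510) = Add(9222, -46510) = -37288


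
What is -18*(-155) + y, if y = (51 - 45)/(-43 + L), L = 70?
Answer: 25112/9 ≈ 2790.2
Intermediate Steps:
y = 2/9 (y = (51 - 45)/(-43 + 70) = 6/27 = 6*(1/27) = 2/9 ≈ 0.22222)
-18*(-155) + y = -18*(-155) + 2/9 = 2790 + 2/9 = 25112/9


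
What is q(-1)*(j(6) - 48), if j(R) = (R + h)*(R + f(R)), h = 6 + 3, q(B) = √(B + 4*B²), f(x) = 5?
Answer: 117*√3 ≈ 202.65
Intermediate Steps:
h = 9
j(R) = (5 + R)*(9 + R) (j(R) = (R + 9)*(R + 5) = (9 + R)*(5 + R) = (5 + R)*(9 + R))
q(-1)*(j(6) - 48) = √(-(1 + 4*(-1)))*((45 + 6² + 14*6) - 48) = √(-(1 - 4))*((45 + 36 + 84) - 48) = √(-1*(-3))*(165 - 48) = √3*117 = 117*√3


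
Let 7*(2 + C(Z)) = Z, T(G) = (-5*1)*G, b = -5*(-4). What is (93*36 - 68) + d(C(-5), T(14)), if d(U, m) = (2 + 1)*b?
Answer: 3340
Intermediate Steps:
b = 20
T(G) = -5*G
C(Z) = -2 + Z/7
d(U, m) = 60 (d(U, m) = (2 + 1)*20 = 3*20 = 60)
(93*36 - 68) + d(C(-5), T(14)) = (93*36 - 68) + 60 = (3348 - 68) + 60 = 3280 + 60 = 3340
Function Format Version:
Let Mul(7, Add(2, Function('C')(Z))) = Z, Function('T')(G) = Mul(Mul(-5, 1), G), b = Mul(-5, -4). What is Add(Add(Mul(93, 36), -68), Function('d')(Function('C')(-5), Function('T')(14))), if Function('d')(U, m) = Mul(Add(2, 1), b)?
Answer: 3340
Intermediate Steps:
b = 20
Function('T')(G) = Mul(-5, G)
Function('C')(Z) = Add(-2, Mul(Rational(1, 7), Z))
Function('d')(U, m) = 60 (Function('d')(U, m) = Mul(Add(2, 1), 20) = Mul(3, 20) = 60)
Add(Add(Mul(93, 36), -68), Function('d')(Function('C')(-5), Function('T')(14))) = Add(Add(Mul(93, 36), -68), 60) = Add(Add(3348, -68), 60) = Add(3280, 60) = 3340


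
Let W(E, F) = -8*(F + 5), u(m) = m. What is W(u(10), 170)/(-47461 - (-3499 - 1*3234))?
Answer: 175/5091 ≈ 0.034374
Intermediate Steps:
W(E, F) = -40 - 8*F (W(E, F) = -8*(5 + F) = -40 - 8*F)
W(u(10), 170)/(-47461 - (-3499 - 1*3234)) = (-40 - 8*170)/(-47461 - (-3499 - 1*3234)) = (-40 - 1360)/(-47461 - (-3499 - 3234)) = -1400/(-47461 - 1*(-6733)) = -1400/(-47461 + 6733) = -1400/(-40728) = -1400*(-1/40728) = 175/5091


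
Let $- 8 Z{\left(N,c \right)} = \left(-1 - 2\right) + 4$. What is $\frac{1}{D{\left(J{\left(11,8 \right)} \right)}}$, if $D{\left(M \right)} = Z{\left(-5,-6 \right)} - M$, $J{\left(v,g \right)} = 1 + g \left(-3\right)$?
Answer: $\frac{8}{183} \approx 0.043716$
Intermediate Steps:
$Z{\left(N,c \right)} = - \frac{1}{8}$ ($Z{\left(N,c \right)} = - \frac{\left(-1 - 2\right) + 4}{8} = - \frac{-3 + 4}{8} = \left(- \frac{1}{8}\right) 1 = - \frac{1}{8}$)
$J{\left(v,g \right)} = 1 - 3 g$
$D{\left(M \right)} = - \frac{1}{8} - M$
$\frac{1}{D{\left(J{\left(11,8 \right)} \right)}} = \frac{1}{- \frac{1}{8} - \left(1 - 24\right)} = \frac{1}{- \frac{1}{8} - -23} = \frac{1}{- \frac{1}{8} + 23} = \frac{1}{\frac{183}{8}} = \frac{8}{183}$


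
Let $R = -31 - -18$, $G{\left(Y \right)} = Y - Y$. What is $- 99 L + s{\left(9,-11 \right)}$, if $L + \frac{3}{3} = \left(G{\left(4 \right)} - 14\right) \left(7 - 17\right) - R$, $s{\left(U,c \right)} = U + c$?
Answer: $-15050$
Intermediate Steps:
$G{\left(Y \right)} = 0$
$R = -13$ ($R = -31 + 18 = -13$)
$L = 152$ ($L = -1 - \left(-13 - \left(0 - 14\right) \left(7 - 17\right)\right) = -1 + \left(\left(-14\right) \left(-10\right) + 13\right) = -1 + \left(140 + 13\right) = -1 + 153 = 152$)
$- 99 L + s{\left(9,-11 \right)} = \left(-99\right) 152 + \left(9 - 11\right) = -15048 - 2 = -15050$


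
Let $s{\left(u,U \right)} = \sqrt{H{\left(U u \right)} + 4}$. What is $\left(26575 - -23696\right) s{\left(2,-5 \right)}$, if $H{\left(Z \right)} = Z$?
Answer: $50271 i \sqrt{6} \approx 1.2314 \cdot 10^{5} i$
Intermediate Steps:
$s{\left(u,U \right)} = \sqrt{4 + U u}$ ($s{\left(u,U \right)} = \sqrt{U u + 4} = \sqrt{4 + U u}$)
$\left(26575 - -23696\right) s{\left(2,-5 \right)} = \left(26575 - -23696\right) \sqrt{4 - 10} = \left(26575 + 23696\right) \sqrt{4 - 10} = 50271 \sqrt{-6} = 50271 i \sqrt{6}$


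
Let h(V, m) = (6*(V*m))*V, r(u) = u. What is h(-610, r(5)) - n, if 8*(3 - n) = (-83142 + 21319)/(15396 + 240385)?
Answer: 22842260223433/2046248 ≈ 1.1163e+7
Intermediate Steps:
n = 6200567/2046248 (n = 3 - (-83142 + 21319)/(8*(15396 + 240385)) = 3 - (-61823)/(8*255781) = 3 - ⅛*(-61823/255781) = 3 + 61823/2046248 = 6200567/2046248 ≈ 3.0302)
h(V, m) = 6*m*V² (h(V, m) = (6*V*m)*V = 6*m*V²)
h(-610, r(5)) - n = 6*5*(-610)² - 1*6200567/2046248 = 6*5*372100 - 6200567/2046248 = 11163000 - 6200567/2046248 = 22842260223433/2046248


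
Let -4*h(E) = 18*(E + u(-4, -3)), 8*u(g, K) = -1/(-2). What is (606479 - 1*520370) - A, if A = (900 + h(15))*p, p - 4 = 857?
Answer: -20173803/32 ≈ -6.3043e+5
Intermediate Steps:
p = 861 (p = 4 + 857 = 861)
u(g, K) = 1/16 (u(g, K) = (-1/(-2))/8 = (-1*(-1/2))/8 = (1/8)*(1/2) = 1/16)
h(E) = -9/32 - 9*E/2 (h(E) = -9*(E + 1/16)/2 = -9*(1/16 + E)/2 = -(9/8 + 18*E)/4 = -9/32 - 9*E/2)
A = 22929291/32 (A = (900 + (-9/32 - 9/2*15))*861 = (900 + (-9/32 - 135/2))*861 = (900 - 2169/32)*861 = (26631/32)*861 = 22929291/32 ≈ 7.1654e+5)
(606479 - 1*520370) - A = (606479 - 1*520370) - 1*22929291/32 = (606479 - 520370) - 22929291/32 = 86109 - 22929291/32 = -20173803/32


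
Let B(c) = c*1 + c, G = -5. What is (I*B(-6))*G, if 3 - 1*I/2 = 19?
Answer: -1920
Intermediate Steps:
I = -32 (I = 6 - 2*19 = 6 - 38 = -32)
B(c) = 2*c (B(c) = c + c = 2*c)
(I*B(-6))*G = -64*(-6)*(-5) = -32*(-12)*(-5) = 384*(-5) = -1920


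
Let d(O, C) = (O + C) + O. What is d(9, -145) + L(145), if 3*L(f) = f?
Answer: -236/3 ≈ -78.667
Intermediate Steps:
L(f) = f/3
d(O, C) = C + 2*O (d(O, C) = (C + O) + O = C + 2*O)
d(9, -145) + L(145) = (-145 + 2*9) + (1/3)*145 = (-145 + 18) + 145/3 = -127 + 145/3 = -236/3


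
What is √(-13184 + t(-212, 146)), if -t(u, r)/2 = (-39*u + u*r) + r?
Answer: 2*√7973 ≈ 178.58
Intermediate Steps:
t(u, r) = -2*r + 78*u - 2*r*u (t(u, r) = -2*((-39*u + u*r) + r) = -2*((-39*u + r*u) + r) = -2*(r - 39*u + r*u) = -2*r + 78*u - 2*r*u)
√(-13184 + t(-212, 146)) = √(-13184 + (-2*146 + 78*(-212) - 2*146*(-212))) = √(-13184 + (-292 - 16536 + 61904)) = √(-13184 + 45076) = √31892 = 2*√7973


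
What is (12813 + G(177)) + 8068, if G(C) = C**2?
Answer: 52210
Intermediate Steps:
(12813 + G(177)) + 8068 = (12813 + 177**2) + 8068 = (12813 + 31329) + 8068 = 44142 + 8068 = 52210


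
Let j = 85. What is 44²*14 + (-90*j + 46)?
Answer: 19500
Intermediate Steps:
44²*14 + (-90*j + 46) = 44²*14 + (-90*85 + 46) = 1936*14 + (-7650 + 46) = 27104 - 7604 = 19500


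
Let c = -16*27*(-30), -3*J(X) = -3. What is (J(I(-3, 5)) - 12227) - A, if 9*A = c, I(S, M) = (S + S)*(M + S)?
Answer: -13666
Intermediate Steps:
I(S, M) = 2*S*(M + S) (I(S, M) = (2*S)*(M + S) = 2*S*(M + S))
J(X) = 1 (J(X) = -1/3*(-3) = 1)
c = 12960 (c = -432*(-30) = 12960)
A = 1440 (A = (1/9)*12960 = 1440)
(J(I(-3, 5)) - 12227) - A = (1 - 12227) - 1*1440 = -12226 - 1440 = -13666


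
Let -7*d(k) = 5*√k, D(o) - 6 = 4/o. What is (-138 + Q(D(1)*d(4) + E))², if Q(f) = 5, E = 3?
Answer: 17689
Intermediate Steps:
D(o) = 6 + 4/o
d(k) = -5*√k/7
(-138 + Q(D(1)*d(4) + E))² = (-138 + 5)² = (-133)² = 17689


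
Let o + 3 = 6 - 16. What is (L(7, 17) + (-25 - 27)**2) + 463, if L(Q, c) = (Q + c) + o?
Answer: 3178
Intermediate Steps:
o = -13 (o = -3 + (6 - 16) = -3 - 10 = -13)
L(Q, c) = -13 + Q + c (L(Q, c) = (Q + c) - 13 = -13 + Q + c)
(L(7, 17) + (-25 - 27)**2) + 463 = ((-13 + 7 + 17) + (-25 - 27)**2) + 463 = (11 + (-52)**2) + 463 = (11 + 2704) + 463 = 2715 + 463 = 3178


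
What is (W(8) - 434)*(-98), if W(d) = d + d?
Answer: 40964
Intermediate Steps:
W(d) = 2*d
(W(8) - 434)*(-98) = (2*8 - 434)*(-98) = (16 - 434)*(-98) = -418*(-98) = 40964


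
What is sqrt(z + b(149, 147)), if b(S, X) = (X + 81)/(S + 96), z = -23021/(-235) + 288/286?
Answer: sqrt(221119145819)/47047 ≈ 9.9950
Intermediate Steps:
z = 3325843/33605 (z = -23021*(-1/235) + 288*(1/286) = 23021/235 + 144/143 = 3325843/33605 ≈ 98.969)
b(S, X) = (81 + X)/(96 + S)
sqrt(z + b(149, 147)) = sqrt(3325843/33605 + (81 + 147)/(96 + 149)) = sqrt(3325843/33605 + 228/245) = sqrt(32899739/329329) = sqrt(221119145819)/47047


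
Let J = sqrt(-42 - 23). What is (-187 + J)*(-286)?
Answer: 53482 - 286*I*sqrt(65) ≈ 53482.0 - 2305.8*I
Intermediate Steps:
J = I*sqrt(65) (J = sqrt(-65) = I*sqrt(65) ≈ 8.0623*I)
(-187 + J)*(-286) = (-187 + I*sqrt(65))*(-286) = 53482 - 286*I*sqrt(65)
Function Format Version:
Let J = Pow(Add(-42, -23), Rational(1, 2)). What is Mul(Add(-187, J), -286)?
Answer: Add(53482, Mul(-286, I, Pow(65, Rational(1, 2)))) ≈ Add(53482., Mul(-2305.8, I))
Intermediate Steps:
J = Mul(I, Pow(65, Rational(1, 2))) (J = Pow(-65, Rational(1, 2)) = Mul(I, Pow(65, Rational(1, 2))) ≈ Mul(8.0623, I))
Mul(Add(-187, J), -286) = Mul(Add(-187, Mul(I, Pow(65, Rational(1, 2)))), -286) = Add(53482, Mul(-286, I, Pow(65, Rational(1, 2))))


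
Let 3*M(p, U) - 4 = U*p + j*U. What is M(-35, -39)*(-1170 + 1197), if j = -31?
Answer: 23202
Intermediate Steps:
M(p, U) = 4/3 - 31*U/3 + U*p/3 (M(p, U) = 4/3 + (U*p - 31*U)/3 = 4/3 + (-31*U + U*p)/3 = 4/3 + (-31*U/3 + U*p/3) = 4/3 - 31*U/3 + U*p/3)
M(-35, -39)*(-1170 + 1197) = (4/3 - 31/3*(-39) + (⅓)*(-39)*(-35))*(-1170 + 1197) = (4/3 + 403 + 455)*27 = (2578/3)*27 = 23202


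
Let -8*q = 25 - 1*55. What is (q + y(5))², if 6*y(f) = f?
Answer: 3025/144 ≈ 21.007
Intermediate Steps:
y(f) = f/6
q = 15/4 (q = -(25 - 1*55)/8 = -(25 - 55)/8 = -⅛*(-30) = 15/4 ≈ 3.7500)
(q + y(5))² = (15/4 + (⅙)*5)² = (15/4 + ⅚)² = (55/12)² = 3025/144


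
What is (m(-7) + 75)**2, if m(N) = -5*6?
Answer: 2025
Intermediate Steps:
m(N) = -30
(m(-7) + 75)**2 = (-30 + 75)**2 = 45**2 = 2025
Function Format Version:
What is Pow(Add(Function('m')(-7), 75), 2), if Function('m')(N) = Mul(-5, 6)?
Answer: 2025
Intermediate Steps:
Function('m')(N) = -30
Pow(Add(Function('m')(-7), 75), 2) = Pow(Add(-30, 75), 2) = Pow(45, 2) = 2025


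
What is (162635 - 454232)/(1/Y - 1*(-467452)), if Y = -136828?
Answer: -13299544772/21320174085 ≈ -0.62380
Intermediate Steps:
(162635 - 454232)/(1/Y - 1*(-467452)) = (162635 - 454232)/(1/(-136828) - 1*(-467452)) = -291597/(-1/136828 + 467452) = -291597/63960522255/136828 = -291597*136828/63960522255 = -13299544772/21320174085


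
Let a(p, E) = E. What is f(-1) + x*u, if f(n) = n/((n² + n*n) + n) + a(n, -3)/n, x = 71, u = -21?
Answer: -1489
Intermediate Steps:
f(n) = -3/n + n/(n + 2*n²) (f(n) = n/((n² + n*n) + n) - 3/n = n/((n² + n²) + n) - 3/n = n/(2*n² + n) - 3/n = n/(n + 2*n²) - 3/n = -3/n + n/(n + 2*n²))
f(-1) + x*u = (-3 - 5*(-1))/((-1)*(1 + 2*(-1))) + 71*(-21) = -(-3 + 5)/(1 - 2) - 1491 = -1*2/(-1) - 1491 = -1*(-1)*2 - 1491 = 2 - 1491 = -1489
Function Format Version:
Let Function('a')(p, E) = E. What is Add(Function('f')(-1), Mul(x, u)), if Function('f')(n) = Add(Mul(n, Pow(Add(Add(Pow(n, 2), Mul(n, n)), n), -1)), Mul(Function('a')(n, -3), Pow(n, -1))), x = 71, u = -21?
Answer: -1489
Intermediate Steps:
Function('f')(n) = Add(Mul(-3, Pow(n, -1)), Mul(n, Pow(Add(n, Mul(2, Pow(n, 2))), -1))) (Function('f')(n) = Add(Mul(n, Pow(Add(Add(Pow(n, 2), Mul(n, n)), n), -1)), Mul(-3, Pow(n, -1))) = Add(Mul(n, Pow(Add(Add(Pow(n, 2), Pow(n, 2)), n), -1)), Mul(-3, Pow(n, -1))) = Add(Mul(n, Pow(Add(Mul(2, Pow(n, 2)), n), -1)), Mul(-3, Pow(n, -1))) = Add(Mul(n, Pow(Add(n, Mul(2, Pow(n, 2))), -1)), Mul(-3, Pow(n, -1))) = Add(Mul(-3, Pow(n, -1)), Mul(n, Pow(Add(n, Mul(2, Pow(n, 2))), -1))))
Add(Function('f')(-1), Mul(x, u)) = Add(Mul(Pow(-1, -1), Pow(Add(1, Mul(2, -1)), -1), Add(-3, Mul(-5, -1))), Mul(71, -21)) = Add(Mul(-1, Pow(Add(1, -2), -1), Add(-3, 5)), -1491) = Add(Mul(-1, Pow(-1, -1), 2), -1491) = Add(Mul(-1, -1, 2), -1491) = Add(2, -1491) = -1489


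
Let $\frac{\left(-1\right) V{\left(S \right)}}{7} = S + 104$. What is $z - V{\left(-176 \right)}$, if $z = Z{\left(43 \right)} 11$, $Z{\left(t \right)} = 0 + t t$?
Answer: $19835$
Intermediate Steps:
$V{\left(S \right)} = -728 - 7 S$ ($V{\left(S \right)} = - 7 \left(S + 104\right) = - 7 \left(104 + S\right) = -728 - 7 S$)
$Z{\left(t \right)} = t^{2}$ ($Z{\left(t \right)} = 0 + t^{2} = t^{2}$)
$z = 20339$ ($z = 43^{2} \cdot 11 = 1849 \cdot 11 = 20339$)
$z - V{\left(-176 \right)} = 20339 - \left(-728 - -1232\right) = 20339 - \left(-728 + 1232\right) = 20339 - 504 = 19835$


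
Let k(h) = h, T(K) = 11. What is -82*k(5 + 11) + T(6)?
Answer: -1301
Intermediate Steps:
-82*k(5 + 11) + T(6) = -82*(5 + 11) + 11 = -82*16 + 11 = -1312 + 11 = -1301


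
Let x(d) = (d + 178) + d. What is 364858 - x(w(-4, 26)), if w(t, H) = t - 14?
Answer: 364716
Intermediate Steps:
w(t, H) = -14 + t
x(d) = 178 + 2*d (x(d) = (178 + d) + d = 178 + 2*d)
364858 - x(w(-4, 26)) = 364858 - (178 + 2*(-14 - 4)) = 364858 - (178 + 2*(-18)) = 364858 - (178 - 36) = 364858 - 1*142 = 364858 - 142 = 364716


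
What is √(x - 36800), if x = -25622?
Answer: 23*I*√118 ≈ 249.84*I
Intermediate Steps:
√(x - 36800) = √(-25622 - 36800) = √(-62422) = 23*I*√118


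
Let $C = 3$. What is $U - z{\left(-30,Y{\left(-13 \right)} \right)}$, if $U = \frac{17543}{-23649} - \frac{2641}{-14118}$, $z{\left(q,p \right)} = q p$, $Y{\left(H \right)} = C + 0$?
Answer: $\frac{9954559105}{111292194} \approx 89.445$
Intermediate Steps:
$Y{\left(H \right)} = 3$ ($Y{\left(H \right)} = 3 + 0 = 3$)
$z{\left(q,p \right)} = p q$
$U = - \frac{61738355}{111292194}$ ($U = 17543 \left(- \frac{1}{23649}\right) - - \frac{2641}{14118} = - \frac{17543}{23649} + \frac{2641}{14118} = - \frac{61738355}{111292194} \approx -0.55474$)
$U - z{\left(-30,Y{\left(-13 \right)} \right)} = - \frac{61738355}{111292194} - 3 \left(-30\right) = - \frac{61738355}{111292194} - -90 = - \frac{61738355}{111292194} + 90 = \frac{9954559105}{111292194}$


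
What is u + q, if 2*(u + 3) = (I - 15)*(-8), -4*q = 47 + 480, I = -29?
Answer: 165/4 ≈ 41.250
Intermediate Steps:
q = -527/4 (q = -(47 + 480)/4 = -¼*527 = -527/4 ≈ -131.75)
u = 173 (u = -3 + ((-29 - 15)*(-8))/2 = -3 + (-44*(-8))/2 = -3 + (½)*352 = -3 + 176 = 173)
u + q = 173 - 527/4 = 165/4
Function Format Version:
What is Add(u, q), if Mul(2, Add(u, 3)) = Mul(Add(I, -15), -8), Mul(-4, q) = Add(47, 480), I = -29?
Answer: Rational(165, 4) ≈ 41.250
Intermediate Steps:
q = Rational(-527, 4) (q = Mul(Rational(-1, 4), Add(47, 480)) = Mul(Rational(-1, 4), 527) = Rational(-527, 4) ≈ -131.75)
u = 173 (u = Add(-3, Mul(Rational(1, 2), Mul(Add(-29, -15), -8))) = Add(-3, Mul(Rational(1, 2), Mul(-44, -8))) = Add(-3, Mul(Rational(1, 2), 352)) = Add(-3, 176) = 173)
Add(u, q) = Add(173, Rational(-527, 4)) = Rational(165, 4)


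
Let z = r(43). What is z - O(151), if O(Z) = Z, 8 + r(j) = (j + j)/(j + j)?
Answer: -158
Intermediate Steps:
r(j) = -7 (r(j) = -8 + (j + j)/(j + j) = -8 + (2*j)/((2*j)) = -8 + (2*j)*(1/(2*j)) = -8 + 1 = -7)
z = -7
z - O(151) = -7 - 1*151 = -7 - 151 = -158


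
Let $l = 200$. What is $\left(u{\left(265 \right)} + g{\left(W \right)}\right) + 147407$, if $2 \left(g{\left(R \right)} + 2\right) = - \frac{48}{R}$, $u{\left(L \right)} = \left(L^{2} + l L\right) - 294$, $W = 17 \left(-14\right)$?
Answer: $\frac{32169996}{119} \approx 2.7034 \cdot 10^{5}$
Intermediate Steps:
$W = -238$
$u{\left(L \right)} = -294 + L^{2} + 200 L$ ($u{\left(L \right)} = \left(L^{2} + 200 L\right) - 294 = -294 + L^{2} + 200 L$)
$g{\left(R \right)} = -2 - \frac{24}{R}$ ($g{\left(R \right)} = -2 + \frac{\left(-48\right) \frac{1}{R}}{2} = -2 - \frac{24}{R}$)
$\left(u{\left(265 \right)} + g{\left(W \right)}\right) + 147407 = \left(\left(-294 + 265^{2} + 200 \cdot 265\right) - \left(2 + \frac{24}{-238}\right)\right) + 147407 = \left(\left(-294 + 70225 + 53000\right) - \frac{226}{119}\right) + 147407 = \left(122931 + \left(-2 + \frac{12}{119}\right)\right) + 147407 = \left(122931 - \frac{226}{119}\right) + 147407 = \frac{14628563}{119} + 147407 = \frac{32169996}{119}$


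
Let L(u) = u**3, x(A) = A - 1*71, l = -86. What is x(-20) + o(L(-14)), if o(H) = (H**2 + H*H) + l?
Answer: 15058895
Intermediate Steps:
x(A) = -71 + A (x(A) = A - 71 = -71 + A)
o(H) = -86 + 2*H**2 (o(H) = (H**2 + H*H) - 86 = (H**2 + H**2) - 86 = 2*H**2 - 86 = -86 + 2*H**2)
x(-20) + o(L(-14)) = (-71 - 20) + (-86 + 2*((-14)**3)**2) = -91 + (-86 + 2*(-2744)**2) = -91 + (-86 + 2*7529536) = -91 + (-86 + 15059072) = -91 + 15058986 = 15058895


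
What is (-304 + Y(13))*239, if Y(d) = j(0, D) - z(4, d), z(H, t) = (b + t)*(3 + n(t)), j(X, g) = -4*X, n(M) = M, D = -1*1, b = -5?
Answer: -103248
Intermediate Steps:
D = -1
z(H, t) = (-5 + t)*(3 + t)
Y(d) = 15 - d² + 2*d (Y(d) = -4*0 - (-15 + d² - 2*d) = 0 + (15 - d² + 2*d) = 15 - d² + 2*d)
(-304 + Y(13))*239 = (-304 + (15 - 1*13² + 2*13))*239 = (-304 + (15 - 1*169 + 26))*239 = (-304 + (15 - 169 + 26))*239 = (-304 - 128)*239 = -432*239 = -103248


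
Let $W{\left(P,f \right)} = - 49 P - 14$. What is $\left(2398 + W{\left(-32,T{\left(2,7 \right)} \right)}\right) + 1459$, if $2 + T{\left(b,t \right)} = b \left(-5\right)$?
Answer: $5411$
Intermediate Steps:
$T{\left(b,t \right)} = -2 - 5 b$ ($T{\left(b,t \right)} = -2 + b \left(-5\right) = -2 - 5 b$)
$W{\left(P,f \right)} = -14 - 49 P$
$\left(2398 + W{\left(-32,T{\left(2,7 \right)} \right)}\right) + 1459 = \left(2398 - -1554\right) + 1459 = \left(2398 + \left(-14 + 1568\right)\right) + 1459 = \left(2398 + 1554\right) + 1459 = 3952 + 1459 = 5411$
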